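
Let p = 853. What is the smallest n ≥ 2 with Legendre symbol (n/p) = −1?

(2/853) = −1, so 2 is the smallest positive non-residue mod 853.

2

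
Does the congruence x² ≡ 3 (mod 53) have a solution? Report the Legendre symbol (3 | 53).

-1

Reciprocity: 3 ≡ 3 and 53 ≡ 1 (mod 4), so (3/53) = +(53/3).
Reduce top mod 3: now compute (2/3).
Pull out 2: since 3 ≡ 3 (mod 8), (2/3) = -1.
Reached (1/3) = 1. Collecting the sign flips along the way, the symbol is -1.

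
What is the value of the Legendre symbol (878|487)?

1

First reduce: 878 ≡ 391 (mod 487).
Reciprocity: 391 ≡ 3 and 487 ≡ 3 (mod 4), so (391/487) = −(487/391).
Reduce top mod 391: now compute (96/391).
Pull out 2^5: since 391 ≡ 7 (mod 8), (2/391) = +1, so (2/391)^5 = +1.
Reciprocity: 3 ≡ 3 and 391 ≡ 3 (mod 4), so (3/391) = −(391/3).
Reduce top mod 3: now compute (1/3).
Reached (1/3) = 1. Collecting the sign flips along the way, the symbol is +1.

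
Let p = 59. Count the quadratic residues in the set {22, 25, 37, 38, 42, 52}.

2

(22/59) = +1 → QR.
(25/59) = +1 → QR.
(37/59) = -1 → non-residue.
(38/59) = -1 → non-residue.
(42/59) = -1 → non-residue.
(52/59) = -1 → non-residue.
Total quadratic residues among the 6: 2.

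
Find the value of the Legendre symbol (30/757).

1

Pull out 2: since 757 ≡ 5 (mod 8), (2/757) = -1.
Reciprocity: 15 ≡ 3 and 757 ≡ 1 (mod 4), so (15/757) = +(757/15).
Reduce top mod 15: now compute (7/15).
Reciprocity: 7 ≡ 3 and 15 ≡ 3 (mod 4), so (7/15) = −(15/7).
Reduce top mod 7: now compute (1/7).
Reached (1/7) = 1. Collecting the sign flips along the way, the symbol is +1.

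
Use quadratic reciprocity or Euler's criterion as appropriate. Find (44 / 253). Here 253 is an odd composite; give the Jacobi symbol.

Pull out 2^2: since 253 ≡ 5 (mod 8), (2/253) = -1, so (2/253)^2 = +1.
Reciprocity: 11 ≡ 3 and 253 ≡ 1 (mod 4), so (11/253) = +(253/11).
Reduce top mod 11: now compute (0/11).
Top reduces to 0: gcd > 1, so the symbol is 0.

0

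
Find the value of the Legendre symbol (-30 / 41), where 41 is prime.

-1

First reduce: -30 ≡ 11 (mod 41).
Reciprocity: 11 ≡ 3 and 41 ≡ 1 (mod 4), so (11/41) = +(41/11).
Reduce top mod 11: now compute (8/11).
Pull out 2^3: since 11 ≡ 3 (mod 8), (2/11) = -1, so (2/11)^3 = -1.
Reached (1/11) = 1. Collecting the sign flips along the way, the symbol is -1.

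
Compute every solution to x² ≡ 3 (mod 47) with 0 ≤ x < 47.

Since 47 ≡ 3 (mod 4), a square root of 3 is 3^((47+1)/4) = 3^12 mod 47.
Repeated squaring: 3^2≡9, 3^4≡34, 3^8≡28 (mod 47).
3^12 = 3^(8+4) ≡ 12 (mod 47).
Check: 12² = 144 ≡ 3 (mod 47). The two roots are 12 and 35.

12, 35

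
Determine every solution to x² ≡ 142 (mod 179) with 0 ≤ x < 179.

Since 179 ≡ 3 (mod 4), a square root of 142 is 142^((179+1)/4) = 142^45 mod 179.
Repeated squaring: 142^2≡116, 142^4≡31, 142^8≡66, 142^16≡60, 142^32≡20 (mod 179).
142^45 = 142^(32+8+4+1) ≡ 121 (mod 179).
Check: 121² = 14641 ≡ 142 (mod 179). The two roots are 58 and 121.

58, 121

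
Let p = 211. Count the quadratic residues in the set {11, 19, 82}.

(11/211) = +1 → QR.
(19/211) = +1 → QR.
(82/211) = +1 → QR.
Total quadratic residues among the 3: 3.

3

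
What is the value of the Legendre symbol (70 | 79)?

-1

Pull out 2: since 79 ≡ 7 (mod 8), (2/79) = +1.
Reciprocity: 35 ≡ 3 and 79 ≡ 3 (mod 4), so (35/79) = −(79/35).
Reduce top mod 35: now compute (9/35).
Reciprocity: 9 ≡ 1 and 35 ≡ 3 (mod 4), so (9/35) = +(35/9).
Reduce top mod 9: now compute (8/9).
Pull out 2^3: since 9 ≡ 1 (mod 8), (2/9) = +1, so (2/9)^3 = +1.
Reached (1/9) = 1. Collecting the sign flips along the way, the symbol is -1.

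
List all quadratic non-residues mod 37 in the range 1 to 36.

Square k = 1,…,18 (k and 37−k give the same square):
1²=1, 2²=4, 3²=9, 4²=16, 5²=25, 6²=36, 7²≡12, 8²≡27, 9²≡7, 10²≡26, 11²≡10, 12²≡33, 13²≡21, 14²≡11, 15²≡3, 16²≡34, 17²≡30, 18²≡28 (mod 37).
The residues are {1, 3, 4, 7, 9, 10, 11, 12, 16, 21, 25, 26, 27, 28, 30, 33, 34, 36}; the non-residues are the remaining 18 nonzero classes.

2, 5, 6, 8, 13, 14, 15, 17, 18, 19, 20, 22, 23, 24, 29, 31, 32, 35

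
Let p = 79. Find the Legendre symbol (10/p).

Pull out 2: since 79 ≡ 7 (mod 8), (2/79) = +1.
Reciprocity: 5 ≡ 1 and 79 ≡ 3 (mod 4), so (5/79) = +(79/5).
Reduce top mod 5: now compute (4/5).
Pull out 2^2: since 5 ≡ 5 (mod 8), (2/5) = -1, so (2/5)^2 = +1.
Reached (1/5) = 1. Collecting the sign flips along the way, the symbol is +1.

1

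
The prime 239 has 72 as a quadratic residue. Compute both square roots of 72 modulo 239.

116, 123

Since 239 ≡ 3 (mod 4), a square root of 72 is 72^((239+1)/4) = 72^60 mod 239.
Repeated squaring: 72^2≡165, 72^4≡218, 72^8≡202, 72^16≡174, 72^32≡162 (mod 239).
72^60 = 72^(32+16+8+4) ≡ 116 (mod 239).
Check: 116² = 13456 ≡ 72 (mod 239). The two roots are 116 and 123.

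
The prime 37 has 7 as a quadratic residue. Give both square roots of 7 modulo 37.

9, 28

37 ≡ 1 (mod 4), so we find a root by search.
Trying successive values, 9² = 81 ≡ 7 (mod 37). The other root is 37 − 9 = 28.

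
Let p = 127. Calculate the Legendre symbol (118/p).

Pull out 2: since 127 ≡ 7 (mod 8), (2/127) = +1.
Reciprocity: 59 ≡ 3 and 127 ≡ 3 (mod 4), so (59/127) = −(127/59).
Reduce top mod 59: now compute (9/59).
Reciprocity: 9 ≡ 1 and 59 ≡ 3 (mod 4), so (9/59) = +(59/9).
Reduce top mod 9: now compute (5/9).
Reciprocity: 5 ≡ 1 and 9 ≡ 1 (mod 4), so (5/9) = +(9/5).
Reduce top mod 5: now compute (4/5).
Pull out 2^2: since 5 ≡ 5 (mod 8), (2/5) = -1, so (2/5)^2 = +1.
Reached (1/5) = 1. Collecting the sign flips along the way, the symbol is -1.

-1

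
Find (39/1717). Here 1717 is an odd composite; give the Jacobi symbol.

Reciprocity: 39 ≡ 3 and 1717 ≡ 1 (mod 4), so (39/1717) = +(1717/39).
Reduce top mod 39: now compute (1/39).
Reached (1/39) = 1. Collecting the sign flips along the way, the symbol is +1.

1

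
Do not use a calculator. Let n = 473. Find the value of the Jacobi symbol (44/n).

Pull out 2^2: since 473 ≡ 1 (mod 8), (2/473) = +1, so (2/473)^2 = +1.
Reciprocity: 11 ≡ 3 and 473 ≡ 1 (mod 4), so (11/473) = +(473/11).
Reduce top mod 11: now compute (0/11).
Top reduces to 0: gcd > 1, so the symbol is 0.

0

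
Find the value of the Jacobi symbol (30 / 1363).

Pull out 2: since 1363 ≡ 3 (mod 8), (2/1363) = -1.
Reciprocity: 15 ≡ 3 and 1363 ≡ 3 (mod 4), so (15/1363) = −(1363/15).
Reduce top mod 15: now compute (13/15).
Reciprocity: 13 ≡ 1 and 15 ≡ 3 (mod 4), so (13/15) = +(15/13).
Reduce top mod 13: now compute (2/13).
Pull out 2: since 13 ≡ 5 (mod 8), (2/13) = -1.
Reached (1/13) = 1. Collecting the sign flips along the way, the symbol is -1.

-1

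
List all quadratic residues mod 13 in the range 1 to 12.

Square k = 1,…,6 (k and 13−k give the same square):
1²=1, 2²=4, 3²=9, 4²≡3, 5²≡12, 6²≡10 (mod 13).
So the quadratic residues mod 13 are {1, 3, 4, 9, 10, 12}.

1, 3, 4, 9, 10, 12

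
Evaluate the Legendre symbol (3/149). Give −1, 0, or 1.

-1

Euler's criterion: (3/149) ≡ 3^74 (mod 149).
3^2 ≡ 9 (mod 149)
3^4 ≡ 81 (mod 149)
3^8 ≡ 5 (mod 149)
3^16 ≡ 25 (mod 149)
3^32 ≡ 29 (mod 149)
3^64 ≡ 96 (mod 149)
3^74 = 3^(64+8+2) ≡ 148 (mod 149).
Result is 148 ≡ −1, so (3/149) = −1.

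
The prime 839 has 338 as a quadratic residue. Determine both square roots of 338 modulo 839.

Since 839 ≡ 3 (mod 4), a square root of 338 is 338^((839+1)/4) = 338^210 mod 839.
Repeated squaring: 338^2≡140, 338^4≡303, 338^8≡358, 338^16≡636, 338^32≡98, 338^64≡375, 338^128≡512 (mod 839).
338^210 = 338^(128+64+16+2) ≡ 377 (mod 839).
Check: 377² = 142129 ≡ 338 (mod 839). The two roots are 377 and 462.

377, 462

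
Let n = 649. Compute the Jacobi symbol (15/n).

1

Reciprocity: 15 ≡ 3 and 649 ≡ 1 (mod 4), so (15/649) = +(649/15).
Reduce top mod 15: now compute (4/15).
Pull out 2^2: since 15 ≡ 7 (mod 8), (2/15) = +1, so (2/15)^2 = +1.
Reached (1/15) = 1. Collecting the sign flips along the way, the symbol is +1.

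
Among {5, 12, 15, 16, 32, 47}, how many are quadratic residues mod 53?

(5/53) = -1 → non-residue.
(12/53) = -1 → non-residue.
(15/53) = +1 → QR.
(16/53) = +1 → QR.
(32/53) = -1 → non-residue.
(47/53) = +1 → QR.
Total quadratic residues among the 6: 3.

3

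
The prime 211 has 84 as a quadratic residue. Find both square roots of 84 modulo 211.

57, 154

Since 211 ≡ 3 (mod 4), a square root of 84 is 84^((211+1)/4) = 84^53 mod 211.
Repeated squaring: 84^2≡93, 84^4≡209, 84^8≡4, 84^16≡16, 84^32≡45 (mod 211).
84^53 = 84^(32+16+4+1) ≡ 154 (mod 211).
Check: 154² = 23716 ≡ 84 (mod 211). The two roots are 57 and 154.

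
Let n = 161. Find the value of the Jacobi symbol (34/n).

1

Pull out 2: since 161 ≡ 1 (mod 8), (2/161) = +1.
Reciprocity: 17 ≡ 1 and 161 ≡ 1 (mod 4), so (17/161) = +(161/17).
Reduce top mod 17: now compute (8/17).
Pull out 2^3: since 17 ≡ 1 (mod 8), (2/17) = +1, so (2/17)^3 = +1.
Reached (1/17) = 1. Collecting the sign flips along the way, the symbol is +1.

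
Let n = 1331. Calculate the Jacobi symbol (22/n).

0

Pull out 2: since 1331 ≡ 3 (mod 8), (2/1331) = -1.
Reciprocity: 11 ≡ 3 and 1331 ≡ 3 (mod 4), so (11/1331) = −(1331/11).
Reduce top mod 11: now compute (0/11).
Top reduces to 0: gcd > 1, so the symbol is 0.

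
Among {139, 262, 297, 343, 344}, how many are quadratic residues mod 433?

2

(139/433) = +1 → QR.
(262/433) = -1 → non-residue.
(297/433) = +1 → QR.
(343/433) = -1 → non-residue.
(344/433) = -1 → non-residue.
Total quadratic residues among the 5: 2.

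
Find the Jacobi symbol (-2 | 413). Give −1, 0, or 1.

-1

First reduce: -2 ≡ 411 (mod 413).
Reciprocity: 411 ≡ 3 and 413 ≡ 1 (mod 4), so (411/413) = +(413/411).
Reduce top mod 411: now compute (2/411).
Pull out 2: since 411 ≡ 3 (mod 8), (2/411) = -1.
Reached (1/411) = 1. Collecting the sign flips along the way, the symbol is -1.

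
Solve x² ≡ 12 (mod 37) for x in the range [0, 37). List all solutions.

37 ≡ 1 (mod 4), so we find a root by search.
Trying successive values, 7² = 49 ≡ 12 (mod 37). The other root is 37 − 7 = 30.

7, 30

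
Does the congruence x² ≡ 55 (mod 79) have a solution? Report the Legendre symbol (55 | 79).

Reciprocity: 55 ≡ 3 and 79 ≡ 3 (mod 4), so (55/79) = −(79/55).
Reduce top mod 55: now compute (24/55).
Pull out 2^3: since 55 ≡ 7 (mod 8), (2/55) = +1, so (2/55)^3 = +1.
Reciprocity: 3 ≡ 3 and 55 ≡ 3 (mod 4), so (3/55) = −(55/3).
Reduce top mod 3: now compute (1/3).
Reached (1/3) = 1. Collecting the sign flips along the way, the symbol is +1.

1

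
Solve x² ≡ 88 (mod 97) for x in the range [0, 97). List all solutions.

31, 66

97 ≡ 1 (mod 4), so we find a root by search.
Trying successive values, 31² = 961 ≡ 88 (mod 97). The other root is 97 − 31 = 66.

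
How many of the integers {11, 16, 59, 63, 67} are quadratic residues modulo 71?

1

(11/71) = -1 → non-residue.
(16/71) = +1 → QR.
(59/71) = -1 → non-residue.
(63/71) = -1 → non-residue.
(67/71) = -1 → non-residue.
Total quadratic residues among the 5: 1.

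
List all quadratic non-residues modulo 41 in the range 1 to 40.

Square k = 1,…,20 (k and 41−k give the same square):
1²=1, 2²=4, 3²=9, 4²=16, 5²=25, 6²=36, 7²≡8, 8²≡23, 9²≡40, 10²≡18, 11²≡39, 12²≡21, 13²≡5, 14²≡32, 15²≡20, 16²≡10, 17²≡2, 18²≡37, 19²≡33, 20²≡31 (mod 41).
The residues are {1, 2, 4, 5, 8, 9, 10, 16, 18, 20, 21, 23, 25, 31, 32, 33, 36, 37, 39, 40}; the non-residues are the remaining 20 nonzero classes.

3,6,7,11,12,13,14,15,17,19,22,24,26,27,28,29,30,34,35,38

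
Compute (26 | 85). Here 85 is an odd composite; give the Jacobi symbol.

1

Pull out 2: since 85 ≡ 5 (mod 8), (2/85) = -1.
Reciprocity: 13 ≡ 1 and 85 ≡ 1 (mod 4), so (13/85) = +(85/13).
Reduce top mod 13: now compute (7/13).
Reciprocity: 7 ≡ 3 and 13 ≡ 1 (mod 4), so (7/13) = +(13/7).
Reduce top mod 7: now compute (6/7).
Pull out 2: since 7 ≡ 7 (mod 8), (2/7) = +1.
Reciprocity: 3 ≡ 3 and 7 ≡ 3 (mod 4), so (3/7) = −(7/3).
Reduce top mod 3: now compute (1/3).
Reached (1/3) = 1. Collecting the sign flips along the way, the symbol is +1.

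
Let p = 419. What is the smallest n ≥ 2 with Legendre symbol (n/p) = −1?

2

(2/419) = −1, so 2 is the smallest positive non-residue mod 419.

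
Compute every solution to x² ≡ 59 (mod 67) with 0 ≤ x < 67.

27, 40

Since 67 ≡ 3 (mod 4), a square root of 59 is 59^((67+1)/4) = 59^17 mod 67.
Repeated squaring: 59^2≡64, 59^4≡9, 59^8≡14, 59^16≡62 (mod 67).
59^17 = 59^(16+1) ≡ 40 (mod 67).
Check: 40² = 1600 ≡ 59 (mod 67). The two roots are 27 and 40.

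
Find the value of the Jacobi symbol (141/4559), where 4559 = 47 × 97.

0

Reciprocity: 141 ≡ 1 and 4559 ≡ 3 (mod 4), so (141/4559) = +(4559/141).
Reduce top mod 141: now compute (47/141).
Reciprocity: 47 ≡ 3 and 141 ≡ 1 (mod 4), so (47/141) = +(141/47).
Reduce top mod 47: now compute (0/47).
Top reduces to 0: gcd > 1, so the symbol is 0.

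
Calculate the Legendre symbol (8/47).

1

Euler's criterion: (8/47) ≡ 8^23 (mod 47).
8^2 ≡ 17 (mod 47)
8^4 ≡ 7 (mod 47)
8^8 ≡ 2 (mod 47)
8^16 ≡ 4 (mod 47)
8^23 = 8^(16+4+2+1) ≡ 1 (mod 47).
Result is 1, so (8/47) = 1.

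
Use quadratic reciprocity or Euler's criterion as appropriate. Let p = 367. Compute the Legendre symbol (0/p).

0

Top reduces to 0: gcd > 1, so the symbol is 0.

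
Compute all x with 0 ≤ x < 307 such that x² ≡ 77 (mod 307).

Since 307 ≡ 3 (mod 4), a square root of 77 is 77^((307+1)/4) = 77^77 mod 307.
Repeated squaring: 77^2≡96, 77^4≡6, 77^8≡36, 77^16≡68, 77^32≡19, 77^64≡54 (mod 307).
77^77 = 77^(64+8+4+1) ≡ 153 (mod 307).
Check: 153² = 23409 ≡ 77 (mod 307). The two roots are 153 and 154.

153, 154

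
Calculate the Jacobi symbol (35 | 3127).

-1

Reciprocity: 35 ≡ 3 and 3127 ≡ 3 (mod 4), so (35/3127) = −(3127/35).
Reduce top mod 35: now compute (12/35).
Pull out 2^2: since 35 ≡ 3 (mod 8), (2/35) = -1, so (2/35)^2 = +1.
Reciprocity: 3 ≡ 3 and 35 ≡ 3 (mod 4), so (3/35) = −(35/3).
Reduce top mod 3: now compute (2/3).
Pull out 2: since 3 ≡ 3 (mod 8), (2/3) = -1.
Reached (1/3) = 1. Collecting the sign flips along the way, the symbol is -1.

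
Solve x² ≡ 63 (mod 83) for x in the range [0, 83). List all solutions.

35, 48

Since 83 ≡ 3 (mod 4), a square root of 63 is 63^((83+1)/4) = 63^21 mod 83.
Repeated squaring: 63^2≡68, 63^4≡59, 63^8≡78, 63^16≡25 (mod 83).
63^21 = 63^(16+4+1) ≡ 48 (mod 83).
Check: 48² = 2304 ≡ 63 (mod 83). The two roots are 35 and 48.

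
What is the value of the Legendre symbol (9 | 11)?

1

Reciprocity: 9 ≡ 1 and 11 ≡ 3 (mod 4), so (9/11) = +(11/9).
Reduce top mod 9: now compute (2/9).
Pull out 2: since 9 ≡ 1 (mod 8), (2/9) = +1.
Reached (1/9) = 1. Collecting the sign flips along the way, the symbol is +1.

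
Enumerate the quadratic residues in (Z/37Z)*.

Square k = 1,…,18 (k and 37−k give the same square):
1²=1, 2²=4, 3²=9, 4²=16, 5²=25, 6²=36, 7²≡12, 8²≡27, 9²≡7, 10²≡26, 11²≡10, 12²≡33, 13²≡21, 14²≡11, 15²≡3, 16²≡34, 17²≡30, 18²≡28 (mod 37).
So the quadratic residues mod 37 are {1, 3, 4, 7, 9, 10, 11, 12, 16, 21, 25, 26, 27, 28, 30, 33, 34, 36}.

1, 3, 4, 7, 9, 10, 11, 12, 16, 21, 25, 26, 27, 28, 30, 33, 34, 36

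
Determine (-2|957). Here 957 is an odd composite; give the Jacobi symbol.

First reduce: -2 ≡ 955 (mod 957).
Reciprocity: 955 ≡ 3 and 957 ≡ 1 (mod 4), so (955/957) = +(957/955).
Reduce top mod 955: now compute (2/955).
Pull out 2: since 955 ≡ 3 (mod 8), (2/955) = -1.
Reached (1/955) = 1. Collecting the sign flips along the way, the symbol is -1.

-1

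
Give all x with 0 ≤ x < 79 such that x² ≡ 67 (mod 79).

Since 79 ≡ 3 (mod 4), a square root of 67 is 67^((79+1)/4) = 67^20 mod 79.
Repeated squaring: 67^2≡65, 67^4≡38, 67^8≡22, 67^16≡10 (mod 79).
67^20 = 67^(16+4) ≡ 64 (mod 79).
Check: 64² = 4096 ≡ 67 (mod 79). The two roots are 15 and 64.

15, 64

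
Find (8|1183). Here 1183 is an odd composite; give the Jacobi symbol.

1

Pull out 2^3: since 1183 ≡ 7 (mod 8), (2/1183) = +1, so (2/1183)^3 = +1.
Reached (1/1183) = 1. Collecting the sign flips along the way, the symbol is +1.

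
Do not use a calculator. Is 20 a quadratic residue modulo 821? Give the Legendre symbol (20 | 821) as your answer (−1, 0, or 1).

Pull out 2^2: since 821 ≡ 5 (mod 8), (2/821) = -1, so (2/821)^2 = +1.
Reciprocity: 5 ≡ 1 and 821 ≡ 1 (mod 4), so (5/821) = +(821/5).
Reduce top mod 5: now compute (1/5).
Reached (1/5) = 1. Collecting the sign flips along the way, the symbol is +1.

1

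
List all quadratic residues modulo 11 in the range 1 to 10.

Square k = 1,…,5 (k and 11−k give the same square):
1²=1, 2²=4, 3²=9, 4²≡5, 5²≡3 (mod 11).
So the quadratic residues mod 11 are {1, 3, 4, 5, 9}.

1, 3, 4, 5, 9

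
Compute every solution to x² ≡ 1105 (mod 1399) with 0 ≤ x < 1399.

Since 1399 ≡ 3 (mod 4), a square root of 1105 is 1105^((1399+1)/4) = 1105^350 mod 1399.
Repeated squaring: 1105^2≡1097, 1105^4≡269, 1105^8≡1012, 1105^16≡76, 1105^32≡180, 1105^64≡223, 1105^128≡764, 1105^256≡313 (mod 1399).
1105^350 = 1105^(256+64+16+8+4+2) ≡ 90 (mod 1399).
Check: 90² = 8100 ≡ 1105 (mod 1399). The two roots are 90 and 1309.

90, 1309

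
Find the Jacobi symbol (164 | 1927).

0

Pull out 2^2: since 1927 ≡ 7 (mod 8), (2/1927) = +1, so (2/1927)^2 = +1.
Reciprocity: 41 ≡ 1 and 1927 ≡ 3 (mod 4), so (41/1927) = +(1927/41).
Reduce top mod 41: now compute (0/41).
Top reduces to 0: gcd > 1, so the symbol is 0.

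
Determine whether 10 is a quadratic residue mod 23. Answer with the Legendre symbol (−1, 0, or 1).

-1

Euler's criterion: (10/23) ≡ 10^11 (mod 23).
10^2 ≡ 8 (mod 23)
10^4 ≡ 18 (mod 23)
10^8 ≡ 2 (mod 23)
10^11 = 10^(8+2+1) ≡ 22 (mod 23).
Result is 22 ≡ −1, so (10/23) = −1.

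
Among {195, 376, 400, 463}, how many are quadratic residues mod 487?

(195/487) = -1 → non-residue.
(376/487) = -1 → non-residue.
(400/487) = +1 → QR.
(463/487) = +1 → QR.
Total quadratic residues among the 4: 2.

2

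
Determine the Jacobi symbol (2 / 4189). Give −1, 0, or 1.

-1

Pull out 2: since 4189 ≡ 5 (mod 8), (2/4189) = -1.
Reached (1/4189) = 1. Collecting the sign flips along the way, the symbol is -1.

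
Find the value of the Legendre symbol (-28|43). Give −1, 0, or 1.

First reduce: -28 ≡ 15 (mod 43).
Reciprocity: 15 ≡ 3 and 43 ≡ 3 (mod 4), so (15/43) = −(43/15).
Reduce top mod 15: now compute (13/15).
Reciprocity: 13 ≡ 1 and 15 ≡ 3 (mod 4), so (13/15) = +(15/13).
Reduce top mod 13: now compute (2/13).
Pull out 2: since 13 ≡ 5 (mod 8), (2/13) = -1.
Reached (1/13) = 1. Collecting the sign flips along the way, the symbol is +1.

1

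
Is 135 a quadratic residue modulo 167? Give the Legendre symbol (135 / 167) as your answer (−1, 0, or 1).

-1

Euler's criterion: (135/167) ≡ 135^83 (mod 167).
135^2 ≡ 22 (mod 167)
135^4 ≡ 150 (mod 167)
135^8 ≡ 122 (mod 167)
135^16 ≡ 21 (mod 167)
135^32 ≡ 107 (mod 167)
135^64 ≡ 93 (mod 167)
135^83 = 135^(64+16+2+1) ≡ 166 (mod 167).
Result is 166 ≡ −1, so (135/167) = −1.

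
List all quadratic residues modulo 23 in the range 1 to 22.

Square k = 1,…,11 (k and 23−k give the same square):
1²=1, 2²=4, 3²=9, 4²=16, 5²≡2, 6²≡13, 7²≡3, 8²≡18, 9²≡12, 10²≡8, 11²≡6 (mod 23).
So the quadratic residues mod 23 are {1, 2, 3, 4, 6, 8, 9, 12, 13, 16, 18}.

1 2 3 4 6 8 9 12 13 16 18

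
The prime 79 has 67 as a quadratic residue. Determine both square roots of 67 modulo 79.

15, 64

Since 79 ≡ 3 (mod 4), a square root of 67 is 67^((79+1)/4) = 67^20 mod 79.
Repeated squaring: 67^2≡65, 67^4≡38, 67^8≡22, 67^16≡10 (mod 79).
67^20 = 67^(16+4) ≡ 64 (mod 79).
Check: 64² = 4096 ≡ 67 (mod 79). The two roots are 15 and 64.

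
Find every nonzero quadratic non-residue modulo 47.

5, 10, 11, 13, 15, 19, 20, 22, 23, 26, 29, 30, 31, 33, 35, 38, 39, 40, 41, 43, 44, 45, 46

Square k = 1,…,23 (k and 47−k give the same square):
1²=1, 2²=4, 3²=9, 4²=16, 5²=25, 6²=36, 7²≡2, 8²≡17, 9²≡34, 10²≡6, 11²≡27, 12²≡3, 13²≡28, 14²≡8, 15²≡37, 16²≡21, 17²≡7, 18²≡42, 19²≡32, 20²≡24, 21²≡18, 22²≡14, 23²≡12 (mod 47).
The residues are {1, 2, 3, 4, 6, 7, 8, 9, 12, 14, 16, 17, 18, 21, 24, 25, 27, 28, 32, 34, 36, 37, 42}; the non-residues are the remaining 23 nonzero classes.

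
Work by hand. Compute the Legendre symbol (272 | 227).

-1

First reduce: 272 ≡ 45 (mod 227).
Reciprocity: 45 ≡ 1 and 227 ≡ 3 (mod 4), so (45/227) = +(227/45).
Reduce top mod 45: now compute (2/45).
Pull out 2: since 45 ≡ 5 (mod 8), (2/45) = -1.
Reached (1/45) = 1. Collecting the sign flips along the way, the symbol is -1.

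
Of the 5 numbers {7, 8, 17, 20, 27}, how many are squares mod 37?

(7/37) = +1 → QR.
(8/37) = -1 → non-residue.
(17/37) = -1 → non-residue.
(20/37) = -1 → non-residue.
(27/37) = +1 → QR.
Total quadratic residues among the 5: 2.

2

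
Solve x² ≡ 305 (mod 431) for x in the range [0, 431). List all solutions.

Since 431 ≡ 3 (mod 4), a square root of 305 is 305^((431+1)/4) = 305^108 mod 431.
Repeated squaring: 305^2≡360, 305^4≡300, 305^8≡352, 305^16≡207, 305^32≡180, 305^64≡75 (mod 431).
305^108 = 305^(64+32+8+4) ≡ 264 (mod 431).
Check: 264² = 69696 ≡ 305 (mod 431). The two roots are 167 and 264.

167, 264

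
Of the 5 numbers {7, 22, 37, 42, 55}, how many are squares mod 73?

2

(7/73) = -1 → non-residue.
(22/73) = -1 → non-residue.
(37/73) = +1 → QR.
(42/73) = -1 → non-residue.
(55/73) = +1 → QR.
Total quadratic residues among the 5: 2.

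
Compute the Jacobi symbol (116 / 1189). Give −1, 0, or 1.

0

Pull out 2^2: since 1189 ≡ 5 (mod 8), (2/1189) = -1, so (2/1189)^2 = +1.
Reciprocity: 29 ≡ 1 and 1189 ≡ 1 (mod 4), so (29/1189) = +(1189/29).
Reduce top mod 29: now compute (0/29).
Top reduces to 0: gcd > 1, so the symbol is 0.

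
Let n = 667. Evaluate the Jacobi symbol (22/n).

Pull out 2: since 667 ≡ 3 (mod 8), (2/667) = -1.
Reciprocity: 11 ≡ 3 and 667 ≡ 3 (mod 4), so (11/667) = −(667/11).
Reduce top mod 11: now compute (7/11).
Reciprocity: 7 ≡ 3 and 11 ≡ 3 (mod 4), so (7/11) = −(11/7).
Reduce top mod 7: now compute (4/7).
Pull out 2^2: since 7 ≡ 7 (mod 8), (2/7) = +1, so (2/7)^2 = +1.
Reached (1/7) = 1. Collecting the sign flips along the way, the symbol is -1.

-1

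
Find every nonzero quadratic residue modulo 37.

Square k = 1,…,18 (k and 37−k give the same square):
1²=1, 2²=4, 3²=9, 4²=16, 5²=25, 6²=36, 7²≡12, 8²≡27, 9²≡7, 10²≡26, 11²≡10, 12²≡33, 13²≡21, 14²≡11, 15²≡3, 16²≡34, 17²≡30, 18²≡28 (mod 37).
So the quadratic residues mod 37 are {1, 3, 4, 7, 9, 10, 11, 12, 16, 21, 25, 26, 27, 28, 30, 33, 34, 36}.

1,3,4,7,9,10,11,12,16,21,25,26,27,28,30,33,34,36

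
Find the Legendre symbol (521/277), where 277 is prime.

-1

First reduce: 521 ≡ 244 (mod 277).
Pull out 2^2: since 277 ≡ 5 (mod 8), (2/277) = -1, so (2/277)^2 = +1.
Reciprocity: 61 ≡ 1 and 277 ≡ 1 (mod 4), so (61/277) = +(277/61).
Reduce top mod 61: now compute (33/61).
Reciprocity: 33 ≡ 1 and 61 ≡ 1 (mod 4), so (33/61) = +(61/33).
Reduce top mod 33: now compute (28/33).
Pull out 2^2: since 33 ≡ 1 (mod 8), (2/33) = +1, so (2/33)^2 = +1.
Reciprocity: 7 ≡ 3 and 33 ≡ 1 (mod 4), so (7/33) = +(33/7).
Reduce top mod 7: now compute (5/7).
Reciprocity: 5 ≡ 1 and 7 ≡ 3 (mod 4), so (5/7) = +(7/5).
Reduce top mod 5: now compute (2/5).
Pull out 2: since 5 ≡ 5 (mod 8), (2/5) = -1.
Reached (1/5) = 1. Collecting the sign flips along the way, the symbol is -1.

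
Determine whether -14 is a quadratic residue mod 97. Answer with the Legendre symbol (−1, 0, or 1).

-1

Euler's criterion: (-14/97) ≡ 83^48 (mod 97).
83^2 ≡ 2 (mod 97)
83^4 ≡ 4 (mod 97)
83^8 ≡ 16 (mod 97)
83^16 ≡ 62 (mod 97)
83^32 ≡ 61 (mod 97)
83^48 = 83^(32+16) ≡ 96 (mod 97).
Result is 96 ≡ −1, so (-14/97) = −1.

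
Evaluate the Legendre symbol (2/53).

Pull out 2: since 53 ≡ 5 (mod 8), (2/53) = -1.
Reached (1/53) = 1. Collecting the sign flips along the way, the symbol is -1.

-1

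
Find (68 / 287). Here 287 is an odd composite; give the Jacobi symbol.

1

Pull out 2^2: since 287 ≡ 7 (mod 8), (2/287) = +1, so (2/287)^2 = +1.
Reciprocity: 17 ≡ 1 and 287 ≡ 3 (mod 4), so (17/287) = +(287/17).
Reduce top mod 17: now compute (15/17).
Reciprocity: 15 ≡ 3 and 17 ≡ 1 (mod 4), so (15/17) = +(17/15).
Reduce top mod 15: now compute (2/15).
Pull out 2: since 15 ≡ 7 (mod 8), (2/15) = +1.
Reached (1/15) = 1. Collecting the sign flips along the way, the symbol is +1.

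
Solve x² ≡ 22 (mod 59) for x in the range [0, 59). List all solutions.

9, 50

Since 59 ≡ 3 (mod 4), a square root of 22 is 22^((59+1)/4) = 22^15 mod 59.
Repeated squaring: 22^2≡12, 22^4≡26, 22^8≡27 (mod 59).
22^15 = 22^(8+4+2+1) ≡ 9 (mod 59).
Check: 9² = 81 ≡ 22 (mod 59). The two roots are 9 and 50.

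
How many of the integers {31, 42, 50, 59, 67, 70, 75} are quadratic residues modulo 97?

(31/97) = +1 → QR.
(42/97) = -1 → non-residue.
(50/97) = +1 → QR.
(59/97) = -1 → non-residue.
(67/97) = -1 → non-residue.
(70/97) = +1 → QR.
(75/97) = +1 → QR.
Total quadratic residues among the 7: 4.

4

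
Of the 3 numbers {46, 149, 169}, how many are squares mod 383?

3

(46/383) = +1 → QR.
(149/383) = +1 → QR.
(169/383) = +1 → QR.
Total quadratic residues among the 3: 3.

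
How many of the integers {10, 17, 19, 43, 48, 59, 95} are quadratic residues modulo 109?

2

(10/109) = -1 → non-residue.
(17/109) = -1 → non-residue.
(19/109) = -1 → non-residue.
(43/109) = +1 → QR.
(48/109) = +1 → QR.
(59/109) = -1 → non-residue.
(95/109) = -1 → non-residue.
Total quadratic residues among the 7: 2.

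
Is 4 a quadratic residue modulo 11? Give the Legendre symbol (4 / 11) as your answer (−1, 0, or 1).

Euler's criterion: (4/11) ≡ 4^5 (mod 11).
4^2 ≡ 5 (mod 11)
4^4 ≡ 3 (mod 11)
4^5 = 4^(4+1) ≡ 1 (mod 11).
Result is 1, so (4/11) = 1.

1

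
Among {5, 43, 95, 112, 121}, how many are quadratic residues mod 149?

4

(5/149) = +1 → QR.
(43/149) = -1 → non-residue.
(95/149) = +1 → QR.
(112/149) = +1 → QR.
(121/149) = +1 → QR.
Total quadratic residues among the 5: 4.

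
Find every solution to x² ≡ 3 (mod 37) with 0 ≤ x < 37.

15, 22

37 ≡ 1 (mod 4), so we find a root by search.
Trying successive values, 15² = 225 ≡ 3 (mod 37). The other root is 37 − 15 = 22.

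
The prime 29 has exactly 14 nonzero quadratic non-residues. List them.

2 3 8 10 11 12 14 15 17 18 19 21 26 27

Square k = 1,…,14 (k and 29−k give the same square):
1²=1, 2²=4, 3²=9, 4²=16, 5²=25, 6²≡7, 7²≡20, 8²≡6, 9²≡23, 10²≡13, 11²≡5, 12²≡28, 13²≡24, 14²≡22 (mod 29).
The residues are {1, 4, 5, 6, 7, 9, 13, 16, 20, 22, 23, 24, 25, 28}; the non-residues are the remaining 14 nonzero classes.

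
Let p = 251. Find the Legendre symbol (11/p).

-1

Reciprocity: 11 ≡ 3 and 251 ≡ 3 (mod 4), so (11/251) = −(251/11).
Reduce top mod 11: now compute (9/11).
Reciprocity: 9 ≡ 1 and 11 ≡ 3 (mod 4), so (9/11) = +(11/9).
Reduce top mod 9: now compute (2/9).
Pull out 2: since 9 ≡ 1 (mod 8), (2/9) = +1.
Reached (1/9) = 1. Collecting the sign flips along the way, the symbol is -1.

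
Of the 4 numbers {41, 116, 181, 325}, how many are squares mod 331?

(41/331) = -1 → non-residue.
(116/331) = -1 → non-residue.
(181/331) = -1 → non-residue.
(325/331) = -1 → non-residue.
Total quadratic residues among the 4: 0.

0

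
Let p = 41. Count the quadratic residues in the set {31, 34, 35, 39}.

2

(31/41) = +1 → QR.
(34/41) = -1 → non-residue.
(35/41) = -1 → non-residue.
(39/41) = +1 → QR.
Total quadratic residues among the 4: 2.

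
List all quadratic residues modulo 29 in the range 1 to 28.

Square k = 1,…,14 (k and 29−k give the same square):
1²=1, 2²=4, 3²=9, 4²=16, 5²=25, 6²≡7, 7²≡20, 8²≡6, 9²≡23, 10²≡13, 11²≡5, 12²≡28, 13²≡24, 14²≡22 (mod 29).
So the quadratic residues mod 29 are {1, 4, 5, 6, 7, 9, 13, 16, 20, 22, 23, 24, 25, 28}.

1, 4, 5, 6, 7, 9, 13, 16, 20, 22, 23, 24, 25, 28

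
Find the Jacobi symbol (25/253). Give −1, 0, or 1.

1

Reciprocity: 25 ≡ 1 and 253 ≡ 1 (mod 4), so (25/253) = +(253/25).
Reduce top mod 25: now compute (3/25).
Reciprocity: 3 ≡ 3 and 25 ≡ 1 (mod 4), so (3/25) = +(25/3).
Reduce top mod 3: now compute (1/3).
Reached (1/3) = 1. Collecting the sign flips along the way, the symbol is +1.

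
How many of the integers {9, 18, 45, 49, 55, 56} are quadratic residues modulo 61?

(9/61) = +1 → QR.
(18/61) = -1 → non-residue.
(45/61) = +1 → QR.
(49/61) = +1 → QR.
(55/61) = -1 → non-residue.
(56/61) = +1 → QR.
Total quadratic residues among the 6: 4.

4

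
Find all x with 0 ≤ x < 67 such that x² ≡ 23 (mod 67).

Since 67 ≡ 3 (mod 4), a square root of 23 is 23^((67+1)/4) = 23^17 mod 67.
Repeated squaring: 23^2≡60, 23^4≡49, 23^8≡56, 23^16≡54 (mod 67).
23^17 = 23^(16+1) ≡ 36 (mod 67).
Check: 36² = 1296 ≡ 23 (mod 67). The two roots are 31 and 36.

31, 36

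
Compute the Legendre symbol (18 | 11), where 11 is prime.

-1

First reduce: 18 ≡ 7 (mod 11).
Reciprocity: 7 ≡ 3 and 11 ≡ 3 (mod 4), so (7/11) = −(11/7).
Reduce top mod 7: now compute (4/7).
Pull out 2^2: since 7 ≡ 7 (mod 8), (2/7) = +1, so (2/7)^2 = +1.
Reached (1/7) = 1. Collecting the sign flips along the way, the symbol is -1.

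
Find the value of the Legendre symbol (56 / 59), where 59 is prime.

Pull out 2^3: since 59 ≡ 3 (mod 8), (2/59) = -1, so (2/59)^3 = -1.
Reciprocity: 7 ≡ 3 and 59 ≡ 3 (mod 4), so (7/59) = −(59/7).
Reduce top mod 7: now compute (3/7).
Reciprocity: 3 ≡ 3 and 7 ≡ 3 (mod 4), so (3/7) = −(7/3).
Reduce top mod 3: now compute (1/3).
Reached (1/3) = 1. Collecting the sign flips along the way, the symbol is -1.

-1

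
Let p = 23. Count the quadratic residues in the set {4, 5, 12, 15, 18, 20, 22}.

3

(4/23) = +1 → QR.
(5/23) = -1 → non-residue.
(12/23) = +1 → QR.
(15/23) = -1 → non-residue.
(18/23) = +1 → QR.
(20/23) = -1 → non-residue.
(22/23) = -1 → non-residue.
Total quadratic residues among the 7: 3.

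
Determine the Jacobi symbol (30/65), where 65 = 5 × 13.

Pull out 2: since 65 ≡ 1 (mod 8), (2/65) = +1.
Reciprocity: 15 ≡ 3 and 65 ≡ 1 (mod 4), so (15/65) = +(65/15).
Reduce top mod 15: now compute (5/15).
Reciprocity: 5 ≡ 1 and 15 ≡ 3 (mod 4), so (5/15) = +(15/5).
Reduce top mod 5: now compute (0/5).
Top reduces to 0: gcd > 1, so the symbol is 0.

0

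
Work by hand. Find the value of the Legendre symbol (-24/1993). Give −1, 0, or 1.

1

First reduce: -24 ≡ 1969 (mod 1993).
Reciprocity: 1969 ≡ 1 and 1993 ≡ 1 (mod 4), so (1969/1993) = +(1993/1969).
Reduce top mod 1969: now compute (24/1969).
Pull out 2^3: since 1969 ≡ 1 (mod 8), (2/1969) = +1, so (2/1969)^3 = +1.
Reciprocity: 3 ≡ 3 and 1969 ≡ 1 (mod 4), so (3/1969) = +(1969/3).
Reduce top mod 3: now compute (1/3).
Reached (1/3) = 1. Collecting the sign flips along the way, the symbol is +1.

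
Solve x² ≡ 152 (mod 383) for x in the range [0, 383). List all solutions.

Since 383 ≡ 3 (mod 4), a square root of 152 is 152^((383+1)/4) = 152^96 mod 383.
Repeated squaring: 152^2≡124, 152^4≡56, 152^8≡72, 152^16≡205, 152^32≡278, 152^64≡301 (mod 383).
152^96 = 152^(64+32) ≡ 184 (mod 383).
Check: 184² = 33856 ≡ 152 (mod 383). The two roots are 184 and 199.

184, 199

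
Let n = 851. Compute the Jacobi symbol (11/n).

Reciprocity: 11 ≡ 3 and 851 ≡ 3 (mod 4), so (11/851) = −(851/11).
Reduce top mod 11: now compute (4/11).
Pull out 2^2: since 11 ≡ 3 (mod 8), (2/11) = -1, so (2/11)^2 = +1.
Reached (1/11) = 1. Collecting the sign flips along the way, the symbol is -1.

-1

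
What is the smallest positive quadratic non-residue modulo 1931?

2

(2/1931) = −1, so 2 is the smallest positive non-residue mod 1931.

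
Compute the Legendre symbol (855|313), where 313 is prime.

Euler's criterion: (855/313) ≡ 229^156 (mod 313).
229^2 ≡ 170 (mod 313)
229^4 ≡ 104 (mod 313)
229^8 ≡ 174 (mod 313)
229^16 ≡ 228 (mod 313)
229^32 ≡ 26 (mod 313)
229^64 ≡ 50 (mod 313)
229^128 ≡ 309 (mod 313)
229^156 = 229^(128+16+8+4) ≡ 312 (mod 313).
Result is 312 ≡ −1, so (855/313) = −1.

-1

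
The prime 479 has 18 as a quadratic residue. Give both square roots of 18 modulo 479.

82, 397

Since 479 ≡ 3 (mod 4), a square root of 18 is 18^((479+1)/4) = 18^120 mod 479.
Repeated squaring: 18^2≡324, 18^4≡75, 18^8≡356, 18^16≡280, 18^32≡323, 18^64≡386 (mod 479).
18^120 = 18^(64+32+16+8) ≡ 397 (mod 479).
Check: 397² = 157609 ≡ 18 (mod 479). The two roots are 82 and 397.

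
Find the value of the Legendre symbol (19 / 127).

Euler's criterion: (19/127) ≡ 19^63 (mod 127).
19^2 ≡ 107 (mod 127)
19^4 ≡ 19 (mod 127)
19^8 ≡ 107 (mod 127)
19^16 ≡ 19 (mod 127)
19^32 ≡ 107 (mod 127)
19^63 = 19^(32+16+8+4+2+1) ≡ 1 (mod 127).
Result is 1, so (19/127) = 1.

1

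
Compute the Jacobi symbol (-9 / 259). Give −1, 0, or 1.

First reduce: -9 ≡ 250 (mod 259).
Pull out 2: since 259 ≡ 3 (mod 8), (2/259) = -1.
Reciprocity: 125 ≡ 1 and 259 ≡ 3 (mod 4), so (125/259) = +(259/125).
Reduce top mod 125: now compute (9/125).
Reciprocity: 9 ≡ 1 and 125 ≡ 1 (mod 4), so (9/125) = +(125/9).
Reduce top mod 9: now compute (8/9).
Pull out 2^3: since 9 ≡ 1 (mod 8), (2/9) = +1, so (2/9)^3 = +1.
Reached (1/9) = 1. Collecting the sign flips along the way, the symbol is -1.

-1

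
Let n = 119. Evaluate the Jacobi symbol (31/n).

Reciprocity: 31 ≡ 3 and 119 ≡ 3 (mod 4), so (31/119) = −(119/31).
Reduce top mod 31: now compute (26/31).
Pull out 2: since 31 ≡ 7 (mod 8), (2/31) = +1.
Reciprocity: 13 ≡ 1 and 31 ≡ 3 (mod 4), so (13/31) = +(31/13).
Reduce top mod 13: now compute (5/13).
Reciprocity: 5 ≡ 1 and 13 ≡ 1 (mod 4), so (5/13) = +(13/5).
Reduce top mod 5: now compute (3/5).
Reciprocity: 3 ≡ 3 and 5 ≡ 1 (mod 4), so (3/5) = +(5/3).
Reduce top mod 3: now compute (2/3).
Pull out 2: since 3 ≡ 3 (mod 8), (2/3) = -1.
Reached (1/3) = 1. Collecting the sign flips along the way, the symbol is +1.

1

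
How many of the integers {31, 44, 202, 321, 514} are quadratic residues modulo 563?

(31/563) = -1 → non-residue.
(44/563) = +1 → QR.
(202/563) = -1 → non-residue.
(321/563) = +1 → QR.
(514/563) = -1 → non-residue.
Total quadratic residues among the 5: 2.

2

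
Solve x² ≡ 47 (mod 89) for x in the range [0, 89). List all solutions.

15, 74

89 ≡ 1 (mod 4), so we find a root by search.
Trying successive values, 15² = 225 ≡ 47 (mod 89). The other root is 89 − 15 = 74.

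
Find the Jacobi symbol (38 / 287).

1

Pull out 2: since 287 ≡ 7 (mod 8), (2/287) = +1.
Reciprocity: 19 ≡ 3 and 287 ≡ 3 (mod 4), so (19/287) = −(287/19).
Reduce top mod 19: now compute (2/19).
Pull out 2: since 19 ≡ 3 (mod 8), (2/19) = -1.
Reached (1/19) = 1. Collecting the sign flips along the way, the symbol is +1.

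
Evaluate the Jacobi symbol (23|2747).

Reciprocity: 23 ≡ 3 and 2747 ≡ 3 (mod 4), so (23/2747) = −(2747/23).
Reduce top mod 23: now compute (10/23).
Pull out 2: since 23 ≡ 7 (mod 8), (2/23) = +1.
Reciprocity: 5 ≡ 1 and 23 ≡ 3 (mod 4), so (5/23) = +(23/5).
Reduce top mod 5: now compute (3/5).
Reciprocity: 3 ≡ 3 and 5 ≡ 1 (mod 4), so (3/5) = +(5/3).
Reduce top mod 3: now compute (2/3).
Pull out 2: since 3 ≡ 3 (mod 8), (2/3) = -1.
Reached (1/3) = 1. Collecting the sign flips along the way, the symbol is +1.

1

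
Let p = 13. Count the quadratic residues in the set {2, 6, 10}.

1

(2/13) = -1 → non-residue.
(6/13) = -1 → non-residue.
(10/13) = +1 → QR.
Total quadratic residues among the 3: 1.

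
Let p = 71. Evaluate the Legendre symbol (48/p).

Pull out 2^4: since 71 ≡ 7 (mod 8), (2/71) = +1, so (2/71)^4 = +1.
Reciprocity: 3 ≡ 3 and 71 ≡ 3 (mod 4), so (3/71) = −(71/3).
Reduce top mod 3: now compute (2/3).
Pull out 2: since 3 ≡ 3 (mod 8), (2/3) = -1.
Reached (1/3) = 1. Collecting the sign flips along the way, the symbol is +1.

1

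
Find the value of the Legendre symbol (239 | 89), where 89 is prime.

Euler's criterion: (239/89) ≡ 61^44 (mod 89).
61^2 ≡ 72 (mod 89)
61^4 ≡ 22 (mod 89)
61^8 ≡ 39 (mod 89)
61^16 ≡ 8 (mod 89)
61^32 ≡ 64 (mod 89)
61^44 = 61^(32+8+4) ≡ 88 (mod 89).
Result is 88 ≡ −1, so (239/89) = −1.

-1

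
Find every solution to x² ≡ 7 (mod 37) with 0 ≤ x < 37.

9, 28

37 ≡ 1 (mod 4), so we find a root by search.
Trying successive values, 9² = 81 ≡ 7 (mod 37). The other root is 37 − 9 = 28.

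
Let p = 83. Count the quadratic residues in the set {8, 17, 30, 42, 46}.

2

(8/83) = -1 → non-residue.
(17/83) = +1 → QR.
(30/83) = +1 → QR.
(42/83) = -1 → non-residue.
(46/83) = -1 → non-residue.
Total quadratic residues among the 5: 2.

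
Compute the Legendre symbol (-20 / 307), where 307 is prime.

1

First reduce: -20 ≡ 287 (mod 307).
Reciprocity: 287 ≡ 3 and 307 ≡ 3 (mod 4), so (287/307) = −(307/287).
Reduce top mod 287: now compute (20/287).
Pull out 2^2: since 287 ≡ 7 (mod 8), (2/287) = +1, so (2/287)^2 = +1.
Reciprocity: 5 ≡ 1 and 287 ≡ 3 (mod 4), so (5/287) = +(287/5).
Reduce top mod 5: now compute (2/5).
Pull out 2: since 5 ≡ 5 (mod 8), (2/5) = -1.
Reached (1/5) = 1. Collecting the sign flips along the way, the symbol is +1.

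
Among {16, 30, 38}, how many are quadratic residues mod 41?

1

(16/41) = +1 → QR.
(30/41) = -1 → non-residue.
(38/41) = -1 → non-residue.
Total quadratic residues among the 3: 1.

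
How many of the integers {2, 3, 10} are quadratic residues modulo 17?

(2/17) = +1 → QR.
(3/17) = -1 → non-residue.
(10/17) = -1 → non-residue.
Total quadratic residues among the 3: 1.

1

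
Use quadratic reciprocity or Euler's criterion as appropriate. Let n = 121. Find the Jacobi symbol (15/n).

1

Reciprocity: 15 ≡ 3 and 121 ≡ 1 (mod 4), so (15/121) = +(121/15).
Reduce top mod 15: now compute (1/15).
Reached (1/15) = 1. Collecting the sign flips along the way, the symbol is +1.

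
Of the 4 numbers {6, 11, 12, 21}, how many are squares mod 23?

2

(6/23) = +1 → QR.
(11/23) = -1 → non-residue.
(12/23) = +1 → QR.
(21/23) = -1 → non-residue.
Total quadratic residues among the 4: 2.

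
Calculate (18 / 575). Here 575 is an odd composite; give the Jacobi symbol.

1

Pull out 2: since 575 ≡ 7 (mod 8), (2/575) = +1.
Reciprocity: 9 ≡ 1 and 575 ≡ 3 (mod 4), so (9/575) = +(575/9).
Reduce top mod 9: now compute (8/9).
Pull out 2^3: since 9 ≡ 1 (mod 8), (2/9) = +1, so (2/9)^3 = +1.
Reached (1/9) = 1. Collecting the sign flips along the way, the symbol is +1.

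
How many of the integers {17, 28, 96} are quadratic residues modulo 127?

(17/127) = +1 → QR.
(28/127) = -1 → non-residue.
(96/127) = -1 → non-residue.
Total quadratic residues among the 3: 1.

1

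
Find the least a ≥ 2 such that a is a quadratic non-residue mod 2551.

3

(2/2551) = +1, so 2 is a residue.
(3/2551) = −1, so 3 is the smallest positive non-residue mod 2551.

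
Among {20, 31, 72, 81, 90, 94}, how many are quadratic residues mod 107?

2

(20/107) = -1 → non-residue.
(31/107) = -1 → non-residue.
(72/107) = -1 → non-residue.
(81/107) = +1 → QR.
(90/107) = +1 → QR.
(94/107) = -1 → non-residue.
Total quadratic residues among the 6: 2.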